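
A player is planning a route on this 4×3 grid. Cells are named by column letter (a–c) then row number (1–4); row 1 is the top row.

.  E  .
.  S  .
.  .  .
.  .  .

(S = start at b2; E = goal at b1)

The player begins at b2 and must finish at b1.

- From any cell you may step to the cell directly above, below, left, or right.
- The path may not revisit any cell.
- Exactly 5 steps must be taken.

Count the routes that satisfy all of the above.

2

Need simple routes of exactly 5 moves from b2 to b1 (Manhattan distance 1, so 2 moves are spent on a detour and 2 undoing it).
Enumerating: b2 b3 a3 a2 a1 b1 | b2 b3 c3 c2 c1 b1.
That gives 2 routes.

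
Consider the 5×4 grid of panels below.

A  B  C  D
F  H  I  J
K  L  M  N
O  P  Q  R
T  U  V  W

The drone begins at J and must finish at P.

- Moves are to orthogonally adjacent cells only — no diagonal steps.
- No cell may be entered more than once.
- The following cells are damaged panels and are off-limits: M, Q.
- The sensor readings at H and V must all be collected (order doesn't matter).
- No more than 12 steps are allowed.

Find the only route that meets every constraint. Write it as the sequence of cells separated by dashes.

J - N - R - W - V - U - T - O - K - F - H - L - P

Any route must reach H and V and still end at P within 12 moves, so the order of the required stops is forced.
Route from J: down 3 to W, left 3 to T, up 3 to F, right 1 to H, down 2 to P — 12 moves in all.
Check: all required cells visited; 12 ≤ 12 moves.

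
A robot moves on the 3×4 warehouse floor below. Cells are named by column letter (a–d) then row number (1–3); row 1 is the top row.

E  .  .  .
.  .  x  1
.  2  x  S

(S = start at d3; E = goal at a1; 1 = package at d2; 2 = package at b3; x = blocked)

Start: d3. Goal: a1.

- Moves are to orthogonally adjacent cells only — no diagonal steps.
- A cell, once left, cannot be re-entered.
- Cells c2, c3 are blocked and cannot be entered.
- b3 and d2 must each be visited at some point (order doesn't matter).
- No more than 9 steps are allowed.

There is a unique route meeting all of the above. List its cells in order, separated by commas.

d3, d2, d1, c1, b1, b2, b3, a3, a2, a1

The budget equals the shortest possible length, so every move has to be on a shortest route through the required cells.
Route from d3: 2× up (reaching d1), 2× left (reaching b1), 2× down (reaching b3), left to a3, 2× up (reaching a1) — 9 moves in all.
Check: all required cells visited; 9 ≤ 9 moves.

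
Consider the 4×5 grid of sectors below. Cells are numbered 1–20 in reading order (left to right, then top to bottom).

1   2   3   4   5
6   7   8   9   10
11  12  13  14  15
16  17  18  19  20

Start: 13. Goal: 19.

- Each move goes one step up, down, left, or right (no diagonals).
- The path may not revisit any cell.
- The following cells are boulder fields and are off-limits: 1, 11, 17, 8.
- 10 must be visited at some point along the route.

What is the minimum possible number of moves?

6

Any route passes through 10 somewhere between 13 and 19. Summing Manhattan distances along the two legs (13 → 10 → 19) gives a lower bound of 3 + 3 = 6 moves.
A route of 6 moves achieves this: 13 → 14 → 9 → 10 → 15 → 20 → 19.
Since 6 matches the lower bound, it is optimal.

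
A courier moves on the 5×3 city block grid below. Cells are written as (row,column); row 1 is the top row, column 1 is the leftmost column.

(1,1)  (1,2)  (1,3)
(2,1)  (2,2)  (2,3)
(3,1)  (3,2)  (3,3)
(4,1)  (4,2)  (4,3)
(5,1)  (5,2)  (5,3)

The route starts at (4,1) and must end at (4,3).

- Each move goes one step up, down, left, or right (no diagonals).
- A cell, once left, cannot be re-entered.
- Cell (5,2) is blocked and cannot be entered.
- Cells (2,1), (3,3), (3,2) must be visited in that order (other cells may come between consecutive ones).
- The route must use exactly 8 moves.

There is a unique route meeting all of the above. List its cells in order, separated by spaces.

(4,1) (3,1) (2,1) (2,2) (2,3) (3,3) (3,2) (4,2) (4,3)

The waypoints must appear in the order (2,1), (3,3), (3,2), with no cell reused.
Route from (4,1): 2× up (reaching (2,1)), 2× right (reaching (2,3)), down to (3,3), left to (3,2), down to (4,2), right to (4,3) — 8 moves in all.
Check: order respected ((2,1) at step 2, (3,3) at step 5, (3,2) at step 6); 8 moves as required.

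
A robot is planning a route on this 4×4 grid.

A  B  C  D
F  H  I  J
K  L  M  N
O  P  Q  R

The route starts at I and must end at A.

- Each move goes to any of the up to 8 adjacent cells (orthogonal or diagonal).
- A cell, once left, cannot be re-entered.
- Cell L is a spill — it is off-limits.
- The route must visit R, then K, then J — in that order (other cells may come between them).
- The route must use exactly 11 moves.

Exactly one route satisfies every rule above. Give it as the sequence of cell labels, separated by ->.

The waypoints must appear in the order R, K, J, with no cell reused.
Route from I: down-right 1 to N, down 1 to R, left 2 to P, up-left 1 to K, up-right 1 to H, down-right 1 to M, up-right 1 to J, up-left 1 to C, left 2 to A — 11 moves in all.
Check: order respected (R at step 2, K at step 5, J at step 8); 11 moves as required.

I -> N -> R -> Q -> P -> K -> H -> M -> J -> C -> B -> A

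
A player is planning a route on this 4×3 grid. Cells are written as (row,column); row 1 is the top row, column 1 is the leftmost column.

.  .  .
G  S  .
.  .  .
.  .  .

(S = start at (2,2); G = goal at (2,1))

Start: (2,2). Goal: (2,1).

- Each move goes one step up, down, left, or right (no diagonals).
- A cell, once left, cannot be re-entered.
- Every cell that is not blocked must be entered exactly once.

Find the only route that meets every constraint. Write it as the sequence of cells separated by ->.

Need to visit all 12 open cells exactly once, starting at (2,2) and ending at (2,1).
Cell (1,1) has only two open neighbours ((2,1) and (1,2)), so the path must pass straight through it: one of those is the cell it's entered from and the other is where it exits.
Route from (2,2): down 1 to (3,2), left 1 to (3,1), down 1 to (4,1), right 2 to (4,3), up 3 to (1,3), left 2 to (1,1), down 1 to (2,1) — 11 moves in all.
Check: all 12 open cells covered.

(2,2) -> (3,2) -> (3,1) -> (4,1) -> (4,2) -> (4,3) -> (3,3) -> (2,3) -> (1,3) -> (1,2) -> (1,1) -> (2,1)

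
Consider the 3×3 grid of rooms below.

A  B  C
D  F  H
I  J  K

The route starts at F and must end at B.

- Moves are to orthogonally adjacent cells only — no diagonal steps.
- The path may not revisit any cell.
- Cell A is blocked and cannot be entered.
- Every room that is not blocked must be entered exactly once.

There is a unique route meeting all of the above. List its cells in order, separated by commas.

F, D, I, J, K, H, C, B

Need to visit all 8 open cells exactly once, starting at F and ending at B.
Route from F: left 1 to D, down 1 to I, right 2 to K, up 2 to C, left 1 to B — 7 moves in all.
Check: all 8 open cells covered.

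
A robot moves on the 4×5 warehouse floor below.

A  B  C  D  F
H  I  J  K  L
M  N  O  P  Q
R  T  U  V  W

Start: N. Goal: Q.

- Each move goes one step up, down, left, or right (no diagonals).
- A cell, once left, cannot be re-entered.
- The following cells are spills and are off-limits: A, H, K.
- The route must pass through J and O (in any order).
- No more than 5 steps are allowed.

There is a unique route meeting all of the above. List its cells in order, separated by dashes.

Any route must reach J and O and still end at Q within 5 moves, so the order of the required stops is forced.
Route from N: up 1 to I, right 1 to J, down 1 to O, right 2 to Q — 5 moves in all.
Check: all required cells visited; 5 ≤ 5 moves.

N - I - J - O - P - Q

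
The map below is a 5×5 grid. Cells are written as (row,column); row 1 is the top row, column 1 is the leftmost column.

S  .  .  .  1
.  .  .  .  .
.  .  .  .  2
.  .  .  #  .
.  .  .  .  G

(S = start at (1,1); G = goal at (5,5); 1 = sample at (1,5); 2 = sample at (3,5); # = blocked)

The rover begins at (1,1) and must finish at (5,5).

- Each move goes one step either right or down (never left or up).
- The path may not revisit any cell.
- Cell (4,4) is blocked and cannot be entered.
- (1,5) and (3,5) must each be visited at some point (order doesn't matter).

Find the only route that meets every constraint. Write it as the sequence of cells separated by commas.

(1,1), (1,2), (1,3), (1,4), (1,5), (2,5), (3,5), (4,5), (5,5)

Moves only go right or down, so the column and row indices never decrease.
Route from (1,1): 4× right (reaching (1,5)), 4× down (reaching (5,5)) — 8 moves in all.
Check: all required cells visited.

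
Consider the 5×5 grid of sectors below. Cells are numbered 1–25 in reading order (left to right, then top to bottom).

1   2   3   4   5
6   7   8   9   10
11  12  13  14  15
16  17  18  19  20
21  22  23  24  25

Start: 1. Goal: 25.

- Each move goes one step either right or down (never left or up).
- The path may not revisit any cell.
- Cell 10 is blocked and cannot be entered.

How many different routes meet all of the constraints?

A right/down-only route from 1 to 25 makes exactly 4 down-moves and 4 right-moves in some order.
With no other constraints that would be C(8,4) = 70 routes.
Subtract routes through each blocked cell (inclusion–exclusion for overlaps): − through 10: 5 → 65.
That gives 65 routes.

65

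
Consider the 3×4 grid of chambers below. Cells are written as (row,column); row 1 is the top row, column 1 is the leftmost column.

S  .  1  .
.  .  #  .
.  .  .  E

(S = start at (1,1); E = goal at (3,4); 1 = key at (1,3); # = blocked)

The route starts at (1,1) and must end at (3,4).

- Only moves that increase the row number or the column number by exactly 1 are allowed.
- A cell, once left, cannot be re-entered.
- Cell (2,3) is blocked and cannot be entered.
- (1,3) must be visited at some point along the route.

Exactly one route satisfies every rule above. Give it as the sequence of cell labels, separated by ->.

(1,1) -> (1,2) -> (1,3) -> (1,4) -> (2,4) -> (3,4)

Moves only go right or down, so the column and row indices never decrease.
Route from (1,1): right 3 to (1,4), down 2 to (3,4) — 5 moves in all.
Check: all required cells visited.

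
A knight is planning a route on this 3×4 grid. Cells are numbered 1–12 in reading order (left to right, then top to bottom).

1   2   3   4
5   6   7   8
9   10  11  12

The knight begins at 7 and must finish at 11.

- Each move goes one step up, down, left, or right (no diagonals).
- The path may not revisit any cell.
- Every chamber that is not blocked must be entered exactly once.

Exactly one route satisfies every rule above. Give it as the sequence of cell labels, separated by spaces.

7 6 10 9 5 1 2 3 4 8 12 11

Need to visit all 12 open cells exactly once, starting at 7 and ending at 11.
Cell 4 has only two open neighbours (8 and 3), so the path must pass straight through it: one of those is the cell it's entered from and the other is where it exits.
Route from 7: left 1 to 6, down 1 to 10, left 1 to 9, up 2 to 1, right 3 to 4, down 2 to 12, left 1 to 11 — 11 moves in all.
Check: all 12 open cells covered.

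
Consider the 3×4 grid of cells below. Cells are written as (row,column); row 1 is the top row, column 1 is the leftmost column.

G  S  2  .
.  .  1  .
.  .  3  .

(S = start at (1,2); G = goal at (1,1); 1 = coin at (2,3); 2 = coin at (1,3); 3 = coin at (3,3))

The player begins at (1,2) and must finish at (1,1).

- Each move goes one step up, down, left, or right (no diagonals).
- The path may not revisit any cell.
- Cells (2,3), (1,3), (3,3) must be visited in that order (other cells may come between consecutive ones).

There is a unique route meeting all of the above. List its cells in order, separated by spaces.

(1,2) (2,2) (2,3) (1,3) (1,4) (2,4) (3,4) (3,3) (3,2) (3,1) (2,1) (1,1)

The waypoints must appear in the order (2,3), (1,3), (3,3), with no cell reused.
Route from (1,2): down 1 to (2,2), right 1 to (2,3), up 1 to (1,3), right 1 to (1,4), down 2 to (3,4), left 3 to (3,1), up 2 to (1,1) — 11 moves in all.
Check: order respected (1 at step 2, 2 at step 3, 3 at step 7).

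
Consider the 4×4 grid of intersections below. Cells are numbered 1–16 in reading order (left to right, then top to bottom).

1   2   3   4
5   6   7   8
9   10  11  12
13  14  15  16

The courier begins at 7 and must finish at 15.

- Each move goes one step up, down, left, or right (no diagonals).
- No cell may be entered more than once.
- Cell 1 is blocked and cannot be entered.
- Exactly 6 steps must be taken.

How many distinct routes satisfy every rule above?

11

Need simple routes of exactly 6 moves from 7 to 15 (Manhattan distance 2, so 2 moves are spent on a detour and 2 undoing it).
Branch systematically from the start, pruning whenever the remaining move budget drops below the Manhattan distance to 15 or differs from it in parity. Grouping the completions by first move — via 3: 4; via 11: 1; via 6: 5; via 8: 1 — and summing: 4 + 1 + 5 + 1 = 11.
That gives 11 routes.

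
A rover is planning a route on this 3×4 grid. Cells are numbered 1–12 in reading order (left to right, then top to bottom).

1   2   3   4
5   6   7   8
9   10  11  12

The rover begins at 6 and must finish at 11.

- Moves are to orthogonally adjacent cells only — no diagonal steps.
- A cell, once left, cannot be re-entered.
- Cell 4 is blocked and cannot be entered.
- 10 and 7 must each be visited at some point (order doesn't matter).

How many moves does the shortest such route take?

8

Any route passes through 10 and 7 in some order between 6 and 11. Summing Manhattan distances along each leg and taking the cheapest ordering (6 → 7 → 10 → 11) gives a lower bound of 1 + 2 + 1 = 4 moves.
The shortest route satisfying every rule uses 8 moves: 6 → 10 → 9 → 5 → 1 → 2 → 3 → 7 → 11.
The bound of 4 isn't tight here; checking systematically, no route of length 4 through 7 satisfies every constraint (on a 4-connected grid the length of any start-to-goal walk has the same parity as the Manhattan bound, so only lengths 4, 6, 8, … need checking), so 8 is the minimum.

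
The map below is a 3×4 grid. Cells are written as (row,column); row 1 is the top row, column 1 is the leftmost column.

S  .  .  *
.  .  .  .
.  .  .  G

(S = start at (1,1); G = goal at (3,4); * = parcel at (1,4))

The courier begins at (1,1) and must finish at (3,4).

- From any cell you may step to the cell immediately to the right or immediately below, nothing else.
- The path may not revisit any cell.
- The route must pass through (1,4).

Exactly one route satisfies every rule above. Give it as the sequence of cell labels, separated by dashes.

(1,1) - (1,2) - (1,3) - (1,4) - (2,4) - (3,4)

Moves only go right or down, so the column and row indices never decrease.
Route from (1,1): right 3 to (1,4), down 2 to (3,4) — 5 moves in all.
Check: all required cells visited.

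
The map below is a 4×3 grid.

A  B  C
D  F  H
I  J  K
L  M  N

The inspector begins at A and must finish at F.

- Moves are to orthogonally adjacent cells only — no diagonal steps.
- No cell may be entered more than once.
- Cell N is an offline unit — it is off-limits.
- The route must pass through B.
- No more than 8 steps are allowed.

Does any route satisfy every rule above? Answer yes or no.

One route that works: A → B → F.

yes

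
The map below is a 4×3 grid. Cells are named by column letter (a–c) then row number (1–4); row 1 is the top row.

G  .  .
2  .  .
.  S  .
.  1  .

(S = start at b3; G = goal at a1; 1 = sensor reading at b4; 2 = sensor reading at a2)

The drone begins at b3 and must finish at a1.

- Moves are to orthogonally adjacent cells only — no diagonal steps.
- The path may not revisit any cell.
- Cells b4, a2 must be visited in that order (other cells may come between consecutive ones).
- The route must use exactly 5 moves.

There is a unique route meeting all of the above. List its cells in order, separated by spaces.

The waypoints must appear in the order b4, a2, with no cell reused.
Route from b3: down 1 to b4, left 1 to a4, up 3 to a1 — 5 moves in all.
Check: order respected (1 at step 1, 2 at step 4); 5 moves as required.

b3 b4 a4 a3 a2 a1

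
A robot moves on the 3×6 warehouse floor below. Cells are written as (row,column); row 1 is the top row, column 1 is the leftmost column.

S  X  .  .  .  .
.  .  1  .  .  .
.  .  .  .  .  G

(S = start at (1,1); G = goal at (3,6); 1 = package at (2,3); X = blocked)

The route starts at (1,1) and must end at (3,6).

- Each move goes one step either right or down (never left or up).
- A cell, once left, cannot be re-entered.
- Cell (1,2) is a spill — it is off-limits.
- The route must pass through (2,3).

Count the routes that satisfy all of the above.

A right/down-only route from (1,1) to (3,6) makes exactly 2 down-moves and 5 right-moves in some order.
With no other constraints that would be C(7,2) = 21 routes.
Split at (2,3) and multiply the segment counts (each segment already excludes blocked cells): (1,1)→(2,3): 1; (2,3)→(3,6): 4; product = 4.
That gives 4 routes.

4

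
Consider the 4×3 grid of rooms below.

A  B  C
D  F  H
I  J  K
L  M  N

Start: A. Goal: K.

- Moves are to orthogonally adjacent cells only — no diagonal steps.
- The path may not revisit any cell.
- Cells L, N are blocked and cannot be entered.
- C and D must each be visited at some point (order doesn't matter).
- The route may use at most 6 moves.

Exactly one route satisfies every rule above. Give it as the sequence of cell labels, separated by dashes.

The budget equals the shortest possible length, so every move has to be on a shortest route through the required cells.
Route from A: down to D, right to F, up to B, right to C, 2× down (reaching K) — 6 moves in all.
Check: all required cells visited; 6 ≤ 6 moves.

A - D - F - B - C - H - K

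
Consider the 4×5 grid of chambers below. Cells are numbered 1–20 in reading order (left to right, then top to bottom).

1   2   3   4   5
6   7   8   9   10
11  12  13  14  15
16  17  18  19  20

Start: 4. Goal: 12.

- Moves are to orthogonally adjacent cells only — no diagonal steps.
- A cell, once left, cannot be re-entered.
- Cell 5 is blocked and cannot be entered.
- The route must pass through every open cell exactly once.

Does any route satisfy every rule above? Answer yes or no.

yes

One route that works: 4 → 9 → 10 → 15 → 20 → 19 → 14 → 13 → 18 → 17 → 16 → 11 → 6 → 1 → 2 → 3 → 8 → 7 → 12.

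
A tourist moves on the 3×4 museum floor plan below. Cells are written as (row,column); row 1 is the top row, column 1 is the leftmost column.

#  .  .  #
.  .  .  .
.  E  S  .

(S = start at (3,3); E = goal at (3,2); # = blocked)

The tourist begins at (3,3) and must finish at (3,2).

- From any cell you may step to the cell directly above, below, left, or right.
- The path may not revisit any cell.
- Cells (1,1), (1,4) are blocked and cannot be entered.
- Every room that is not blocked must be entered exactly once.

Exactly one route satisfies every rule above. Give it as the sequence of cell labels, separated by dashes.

Need to visit all 10 open cells exactly once, starting at (3,3) and ending at (3,2).
Route from (3,3): right to (3,4), up to (2,4), left to (2,3), up to (1,3), left to (1,2), down to (2,2), left to (2,1), down to (3,1), right to (3,2) — 9 moves in all.
Check: all 10 open cells covered.

(3,3) - (3,4) - (2,4) - (2,3) - (1,3) - (1,2) - (2,2) - (2,1) - (3,1) - (3,2)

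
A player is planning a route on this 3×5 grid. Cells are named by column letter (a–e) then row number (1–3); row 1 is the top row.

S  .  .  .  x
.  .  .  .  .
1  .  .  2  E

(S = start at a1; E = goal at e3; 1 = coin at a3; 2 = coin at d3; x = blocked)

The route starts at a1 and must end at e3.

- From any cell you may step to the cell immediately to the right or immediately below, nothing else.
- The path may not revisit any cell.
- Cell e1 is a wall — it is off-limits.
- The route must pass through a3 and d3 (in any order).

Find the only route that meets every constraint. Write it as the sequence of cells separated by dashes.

Moves only go right or down, so the column and row indices never decrease.
Route from a1: 2× down (reaching a3), 4× right (reaching e3) — 6 moves in all.
Check: all required cells visited.

a1 - a2 - a3 - b3 - c3 - d3 - e3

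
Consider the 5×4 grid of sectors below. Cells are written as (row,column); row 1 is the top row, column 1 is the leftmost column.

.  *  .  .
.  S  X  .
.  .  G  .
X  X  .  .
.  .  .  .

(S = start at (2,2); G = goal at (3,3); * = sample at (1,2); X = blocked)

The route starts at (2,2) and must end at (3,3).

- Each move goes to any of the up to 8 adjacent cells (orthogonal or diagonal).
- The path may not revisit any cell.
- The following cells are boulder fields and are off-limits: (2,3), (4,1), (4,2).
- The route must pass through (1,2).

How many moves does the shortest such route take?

Any route passes through (1,2) somewhere between (2,2) and (3,3). Summing Chebyshev distances along the two legs ((2,2) → (1,2) → (3,3)) gives a lower bound of 1 + 2 = 3 moves.
The shortest route satisfying every rule uses 4 moves: (2,2) → (1,2) → (1,3) → (2,4) → (3,3).
The no-revisit rule (legs can't share cells) pushes the minimum above the 3-move bound; an exhaustive check rules out every length from 3 to 3, leaving 4 as the minimum.

4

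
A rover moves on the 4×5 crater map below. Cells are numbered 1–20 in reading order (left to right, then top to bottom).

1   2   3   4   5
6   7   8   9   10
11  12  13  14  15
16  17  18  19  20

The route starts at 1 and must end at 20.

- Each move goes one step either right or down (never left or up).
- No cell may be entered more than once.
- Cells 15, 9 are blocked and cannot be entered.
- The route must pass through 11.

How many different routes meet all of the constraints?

4

A right/down-only route from 1 to 20 makes exactly 3 down-moves and 4 right-moves in some order.
With no other constraints that would be C(7,3) = 35 routes.
Split at 11 and multiply the segment counts (each segment already excludes blocked cells): 1→11: 1; 11→20: 4; product = 4.
That gives 4 routes.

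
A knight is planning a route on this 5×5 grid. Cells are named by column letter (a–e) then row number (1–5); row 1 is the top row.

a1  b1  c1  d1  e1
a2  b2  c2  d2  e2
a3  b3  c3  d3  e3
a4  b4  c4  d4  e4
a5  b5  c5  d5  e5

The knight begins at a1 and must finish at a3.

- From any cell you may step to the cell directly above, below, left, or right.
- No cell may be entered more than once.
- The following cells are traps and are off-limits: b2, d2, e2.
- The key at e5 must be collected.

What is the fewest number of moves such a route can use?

Any route passes through e5 somewhere between a1 and a3. Summing Manhattan distances along the two legs (a1 → e5 → a3) gives a lower bound of 8 + 6 = 14 moves.
A route of 14 moves achieves this: a1 → b1 → c1 → c2 → c3 → c4 → d4 → e4 → e5 → d5 → c5 → b5 → b4 → b3 → a3.
Since 14 matches the lower bound, it is optimal.

14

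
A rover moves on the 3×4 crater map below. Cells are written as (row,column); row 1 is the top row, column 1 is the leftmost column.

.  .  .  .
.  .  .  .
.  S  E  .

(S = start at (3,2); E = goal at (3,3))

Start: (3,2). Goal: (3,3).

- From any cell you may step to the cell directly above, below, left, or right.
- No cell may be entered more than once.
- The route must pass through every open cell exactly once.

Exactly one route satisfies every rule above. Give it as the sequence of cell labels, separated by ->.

Need to visit all 12 open cells exactly once, starting at (3,2) and ending at (3,3).
Route from (3,2): left to (3,1), 2× up (reaching (1,1)), right to (1,2), down to (2,2), right to (2,3), up to (1,3), right to (1,4), 2× down (reaching (3,4)), left to (3,3) — 11 moves in all.
Check: all 12 open cells covered.

(3,2) -> (3,1) -> (2,1) -> (1,1) -> (1,2) -> (2,2) -> (2,3) -> (1,3) -> (1,4) -> (2,4) -> (3,4) -> (3,3)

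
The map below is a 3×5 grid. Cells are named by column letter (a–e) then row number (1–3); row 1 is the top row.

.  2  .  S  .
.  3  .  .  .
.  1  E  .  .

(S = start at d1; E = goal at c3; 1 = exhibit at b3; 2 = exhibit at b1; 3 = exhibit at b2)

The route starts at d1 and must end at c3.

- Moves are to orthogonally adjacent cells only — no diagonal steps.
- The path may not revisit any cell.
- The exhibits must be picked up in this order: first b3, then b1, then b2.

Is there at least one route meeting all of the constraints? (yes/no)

Ignoring the required order, 19 revisit-free routes from d1 to c3 pass through all of b3, b1, and b2; the waypoint orders that occur are b1 → b2 → b3 (12); b2 → b1 → b3 (4); b1 → b3 → b2 (3) — never b3 → b1 → b2.

no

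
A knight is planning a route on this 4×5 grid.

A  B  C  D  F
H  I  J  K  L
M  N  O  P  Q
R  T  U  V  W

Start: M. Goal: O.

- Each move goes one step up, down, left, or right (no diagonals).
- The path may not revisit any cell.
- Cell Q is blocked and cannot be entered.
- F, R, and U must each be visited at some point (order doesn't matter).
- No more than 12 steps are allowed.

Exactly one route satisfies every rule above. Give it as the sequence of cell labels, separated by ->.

The 12-move cap with required stops at F, R, U leaves no slack for detours.
Route from M: down to R, 3× right (reaching V), 2× up (reaching K), right to L, up to F, 2× left (reaching C), 2× down (reaching O) — 12 moves in all.
Check: all required cells visited; 12 ≤ 12 moves.

M -> R -> T -> U -> V -> P -> K -> L -> F -> D -> C -> J -> O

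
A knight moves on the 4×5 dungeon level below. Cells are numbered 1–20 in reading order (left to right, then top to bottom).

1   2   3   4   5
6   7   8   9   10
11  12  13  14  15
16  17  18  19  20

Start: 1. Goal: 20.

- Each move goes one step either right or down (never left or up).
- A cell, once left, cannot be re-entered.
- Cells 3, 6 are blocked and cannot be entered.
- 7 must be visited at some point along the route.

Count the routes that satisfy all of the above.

A right/down-only route from 1 to 20 makes exactly 3 down-moves and 4 right-moves in some order.
With no other constraints that would be C(7,3) = 35 routes.
Split at 7 and multiply the segment counts (each segment already excludes blocked cells): 1→7: 1; 7→20: 10; product = 10.
That gives 10 routes.

10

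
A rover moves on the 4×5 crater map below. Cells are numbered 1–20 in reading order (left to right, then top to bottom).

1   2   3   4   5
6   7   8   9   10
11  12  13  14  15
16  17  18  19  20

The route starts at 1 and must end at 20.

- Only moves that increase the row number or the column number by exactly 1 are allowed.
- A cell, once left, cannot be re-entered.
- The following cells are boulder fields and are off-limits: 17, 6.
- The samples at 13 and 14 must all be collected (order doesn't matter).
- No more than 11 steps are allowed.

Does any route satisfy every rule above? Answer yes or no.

One route that works: 1 → 2 → 7 → 12 → 13 → 14 → 19 → 20.

yes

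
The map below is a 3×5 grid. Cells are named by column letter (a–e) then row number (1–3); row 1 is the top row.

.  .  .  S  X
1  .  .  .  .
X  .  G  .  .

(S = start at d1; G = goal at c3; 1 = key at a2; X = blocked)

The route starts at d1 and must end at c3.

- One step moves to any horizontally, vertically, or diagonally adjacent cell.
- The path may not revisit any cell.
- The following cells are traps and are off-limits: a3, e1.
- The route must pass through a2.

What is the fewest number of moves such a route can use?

Any route passes through a2 somewhere between d1 and c3. Summing Chebyshev distances along the two legs (d1 → a2 → c3) gives a lower bound of 3 + 2 = 5 moves.
A route of 5 moves achieves this: d1 → c1 → b1 → a2 → b2 → c3.
Since 5 matches the lower bound, it is optimal.

5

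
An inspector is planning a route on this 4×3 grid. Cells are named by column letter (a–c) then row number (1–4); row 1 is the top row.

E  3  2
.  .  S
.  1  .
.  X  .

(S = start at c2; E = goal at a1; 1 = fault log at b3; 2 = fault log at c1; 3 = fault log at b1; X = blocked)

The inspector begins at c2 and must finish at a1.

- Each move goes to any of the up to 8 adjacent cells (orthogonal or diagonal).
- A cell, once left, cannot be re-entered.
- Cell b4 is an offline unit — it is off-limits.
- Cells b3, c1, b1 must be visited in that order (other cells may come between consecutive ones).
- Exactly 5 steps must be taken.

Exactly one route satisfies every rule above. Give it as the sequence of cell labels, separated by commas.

The waypoints must appear in the order b3, c1, b1, with no cell reused.
Route from c2: down-left to b3, up to b2, up-right to c1, 2× left (reaching a1) — 5 moves in all.
Check: order respected (1 at step 1, 2 at step 3, 3 at step 4); 5 moves as required.

c2, b3, b2, c1, b1, a1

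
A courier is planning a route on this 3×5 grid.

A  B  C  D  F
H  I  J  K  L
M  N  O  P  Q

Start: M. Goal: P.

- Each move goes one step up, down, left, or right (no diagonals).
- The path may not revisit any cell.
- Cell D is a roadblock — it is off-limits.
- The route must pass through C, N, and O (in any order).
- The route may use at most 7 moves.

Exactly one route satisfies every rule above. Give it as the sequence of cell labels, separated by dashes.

The 7-move cap with required stops at C, N, O leaves no slack for detours.
Route from M: right to N, 2× up (reaching B), right to C, 2× down (reaching O), right to P — 7 moves in all.
Check: all required cells visited; 7 ≤ 7 moves.

M - N - I - B - C - J - O - P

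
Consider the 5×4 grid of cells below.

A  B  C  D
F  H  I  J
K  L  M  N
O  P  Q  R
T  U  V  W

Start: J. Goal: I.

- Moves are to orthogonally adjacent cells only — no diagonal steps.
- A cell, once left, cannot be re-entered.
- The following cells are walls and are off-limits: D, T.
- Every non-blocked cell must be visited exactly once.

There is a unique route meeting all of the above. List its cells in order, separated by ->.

J -> N -> M -> Q -> R -> W -> V -> U -> P -> O -> K -> L -> H -> F -> A -> B -> C -> I

Need to visit all 18 open cells exactly once, starting at J and ending at I.
Cell U has only two open neighbours (P and V), so the path must pass straight through it: one of those is the cell it's entered from and the other is where it exits.
Route from J: down 1 to N, left 1 to M, down 1 to Q, right 1 to R, down 1 to W, left 2 to U, up 1 to P, left 1 to O, up 1 to K, right 1 to L, up 1 to H, left 1 to F, up 1 to A, right 2 to C, down 1 to I — 17 moves in all.
Check: all 18 open cells covered.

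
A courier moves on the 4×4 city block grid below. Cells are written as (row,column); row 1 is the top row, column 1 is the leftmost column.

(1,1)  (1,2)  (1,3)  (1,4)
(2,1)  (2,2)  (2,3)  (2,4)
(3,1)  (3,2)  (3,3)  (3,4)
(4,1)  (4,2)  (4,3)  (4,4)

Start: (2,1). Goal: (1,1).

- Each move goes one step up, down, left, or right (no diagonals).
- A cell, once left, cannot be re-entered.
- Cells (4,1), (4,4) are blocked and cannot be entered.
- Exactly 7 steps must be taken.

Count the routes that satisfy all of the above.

5

Need simple routes of exactly 7 moves from (2,1) to (1,1) (Manhattan distance 1, so 3 moves are spent on a detour and 3 undoing it).
Enumerating: (2,1) (3,1) (3,2) (2,2) (2,3) (1,3) (1,2) (1,1) | (2,1) (3,1) (3,2) (3,3) (2,3) (1,3) (1,2) (1,1) | (2,1) (3,1) (3,2) (3,3) (2,3) (2,2) (1,2) (1,1) | (2,1) (2,2) (3,2) (3,3) (2,3) (1,3) (1,2) (1,1) | (2,1) (2,2) (2,3) (2,4) (1,4) (1,3) (1,2) (1,1).
That gives 5 routes.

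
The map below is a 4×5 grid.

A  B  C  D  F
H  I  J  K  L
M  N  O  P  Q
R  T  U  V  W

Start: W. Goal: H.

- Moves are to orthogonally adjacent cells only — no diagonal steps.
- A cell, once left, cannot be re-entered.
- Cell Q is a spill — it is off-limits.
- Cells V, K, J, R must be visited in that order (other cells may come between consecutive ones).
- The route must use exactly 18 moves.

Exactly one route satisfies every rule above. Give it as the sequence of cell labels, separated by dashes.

The waypoints must appear in the order V, K, J, R, with no cell reused.
Route from W: left to V, 2× up (reaching K), right to L, up to F, 2× left (reaching C), 3× down (reaching U), 2× left (reaching R), up to M, right to N, 2× up (reaching B), left to A, down to H — 18 moves in all.
Check: order respected (V at step 1, K at step 3, J at step 8, R at step 12); 18 moves as required.

W - V - P - K - L - F - D - C - J - O - U - T - R - M - N - I - B - A - H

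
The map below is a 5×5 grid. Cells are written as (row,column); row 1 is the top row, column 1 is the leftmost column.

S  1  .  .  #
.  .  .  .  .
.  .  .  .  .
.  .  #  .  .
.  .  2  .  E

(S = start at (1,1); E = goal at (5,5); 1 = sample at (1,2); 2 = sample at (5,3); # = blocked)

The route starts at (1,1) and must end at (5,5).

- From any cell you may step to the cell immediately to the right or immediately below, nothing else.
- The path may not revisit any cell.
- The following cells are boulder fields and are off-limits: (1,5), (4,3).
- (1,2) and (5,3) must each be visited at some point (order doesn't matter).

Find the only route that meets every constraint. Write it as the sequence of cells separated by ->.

Moves only go right or down, so the column and row indices never decrease.
Route from (1,1): right to (1,2), 4× down (reaching (5,2)), 3× right (reaching (5,5)) — 8 moves in all.
Check: all required cells visited.

(1,1) -> (1,2) -> (2,2) -> (3,2) -> (4,2) -> (5,2) -> (5,3) -> (5,4) -> (5,5)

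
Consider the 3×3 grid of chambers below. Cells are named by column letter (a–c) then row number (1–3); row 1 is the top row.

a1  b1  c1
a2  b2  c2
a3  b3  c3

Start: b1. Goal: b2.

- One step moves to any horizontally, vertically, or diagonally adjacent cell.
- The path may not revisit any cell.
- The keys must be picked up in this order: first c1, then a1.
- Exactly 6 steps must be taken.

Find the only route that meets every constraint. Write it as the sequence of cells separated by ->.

b1 -> c1 -> c2 -> b3 -> a2 -> a1 -> b2

The waypoints must appear in the order c1, a1, with no cell reused.
Route from b1: right to c1, down to c2, down-left to b3, up-left to a2, up to a1, down-right to b2 — 6 moves in all.
Check: order respected (c1 at step 1, a1 at step 5); 6 moves as required.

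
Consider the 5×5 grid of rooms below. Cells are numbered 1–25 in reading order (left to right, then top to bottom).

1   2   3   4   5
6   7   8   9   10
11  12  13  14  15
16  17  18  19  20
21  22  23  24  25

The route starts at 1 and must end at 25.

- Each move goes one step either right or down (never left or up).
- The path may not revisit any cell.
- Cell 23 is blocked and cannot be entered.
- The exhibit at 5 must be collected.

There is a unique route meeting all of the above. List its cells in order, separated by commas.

Moves only go right or down, so the column and row indices never decrease.
Route from 1: right 4 to 5, down 4 to 25 — 8 moves in all.
Check: all required cells visited.

1, 2, 3, 4, 5, 10, 15, 20, 25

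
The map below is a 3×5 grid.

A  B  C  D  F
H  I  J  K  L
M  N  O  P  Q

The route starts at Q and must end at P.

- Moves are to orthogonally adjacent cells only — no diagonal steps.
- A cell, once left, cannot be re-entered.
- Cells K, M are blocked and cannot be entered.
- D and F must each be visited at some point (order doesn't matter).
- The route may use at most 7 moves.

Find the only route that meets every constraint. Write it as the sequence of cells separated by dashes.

Q - L - F - D - C - J - O - P

The budget equals the shortest possible length, so every move has to be on a shortest route through the required cells.
Route from Q: 2× up (reaching F), 2× left (reaching C), 2× down (reaching O), right to P — 7 moves in all.
Check: all required cells visited; 7 ≤ 7 moves.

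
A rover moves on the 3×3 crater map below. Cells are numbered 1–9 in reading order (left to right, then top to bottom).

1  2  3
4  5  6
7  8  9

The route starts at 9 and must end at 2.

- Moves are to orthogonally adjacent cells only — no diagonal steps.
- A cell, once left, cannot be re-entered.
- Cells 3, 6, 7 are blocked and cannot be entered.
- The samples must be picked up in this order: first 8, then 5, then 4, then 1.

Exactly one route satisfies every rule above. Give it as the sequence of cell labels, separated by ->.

9 -> 8 -> 5 -> 4 -> 1 -> 2

The waypoints must appear in the order 8, 5, 4, 1, with no cell reused.
Route from 9: left to 8, up to 5, left to 4, up to 1, right to 2 — 5 moves in all.
Check: order respected (8 at step 1, 5 at step 2, 4 at step 3, 1 at step 4).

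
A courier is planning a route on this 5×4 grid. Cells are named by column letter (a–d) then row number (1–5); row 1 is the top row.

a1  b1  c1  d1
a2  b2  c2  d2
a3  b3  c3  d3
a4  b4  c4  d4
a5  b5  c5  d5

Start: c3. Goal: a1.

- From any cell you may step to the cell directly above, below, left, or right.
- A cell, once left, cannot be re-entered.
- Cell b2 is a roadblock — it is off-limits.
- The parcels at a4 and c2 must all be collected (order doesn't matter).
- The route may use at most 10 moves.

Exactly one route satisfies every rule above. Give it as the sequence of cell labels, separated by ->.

c3 -> c2 -> d2 -> d3 -> d4 -> c4 -> b4 -> a4 -> a3 -> a2 -> a1

Any route must reach a4 and c2 and still end at a1 within 10 moves, so the order of the required stops is forced.
Route from c3: up 1 to c2, right 1 to d2, down 2 to d4, left 3 to a4, up 3 to a1 — 10 moves in all.
Check: all required cells visited; 10 ≤ 10 moves.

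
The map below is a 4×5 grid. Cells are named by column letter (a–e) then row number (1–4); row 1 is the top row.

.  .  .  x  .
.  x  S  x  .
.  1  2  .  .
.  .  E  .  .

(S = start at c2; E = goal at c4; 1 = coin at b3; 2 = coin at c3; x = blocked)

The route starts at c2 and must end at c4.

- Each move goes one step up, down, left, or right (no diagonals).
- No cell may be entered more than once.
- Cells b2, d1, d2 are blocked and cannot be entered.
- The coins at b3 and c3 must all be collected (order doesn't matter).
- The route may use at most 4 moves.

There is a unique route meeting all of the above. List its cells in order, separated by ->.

The 4-move cap with required stops at b3, c3 leaves no slack for detours.
Route from c2: down 1 to c3, left 1 to b3, down 1 to b4, right 1 to c4 — 4 moves in all.
Check: all required cells visited; 4 ≤ 4 moves.

c2 -> c3 -> b3 -> b4 -> c4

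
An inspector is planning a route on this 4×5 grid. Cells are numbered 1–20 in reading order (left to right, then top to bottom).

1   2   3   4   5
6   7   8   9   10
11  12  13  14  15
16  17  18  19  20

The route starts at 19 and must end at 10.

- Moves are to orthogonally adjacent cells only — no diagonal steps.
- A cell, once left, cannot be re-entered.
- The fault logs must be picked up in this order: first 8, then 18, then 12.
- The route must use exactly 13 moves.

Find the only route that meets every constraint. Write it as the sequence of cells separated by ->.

19 -> 14 -> 9 -> 8 -> 13 -> 18 -> 17 -> 12 -> 7 -> 2 -> 3 -> 4 -> 5 -> 10

The waypoints must appear in the order 8, 18, 12, with no cell reused.
Route from 19: up 2 to 9, left 1 to 8, down 2 to 18, left 1 to 17, up 3 to 2, right 3 to 5, down 1 to 10 — 13 moves in all.
Check: order respected (8 at step 3, 18 at step 5, 12 at step 7); 13 moves as required.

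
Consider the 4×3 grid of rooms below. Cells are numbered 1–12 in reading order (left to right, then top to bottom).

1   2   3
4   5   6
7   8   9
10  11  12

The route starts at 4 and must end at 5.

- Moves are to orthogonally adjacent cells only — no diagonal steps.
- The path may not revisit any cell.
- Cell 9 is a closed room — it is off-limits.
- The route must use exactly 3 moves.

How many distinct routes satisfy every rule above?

Need simple routes of exactly 3 moves from 4 to 5 (Manhattan distance 1, so 1 moves are spent on a detour and 1 undoing it).
Enumerating: 4 1 2 5 | 4 7 8 5.
That gives 2 routes.

2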